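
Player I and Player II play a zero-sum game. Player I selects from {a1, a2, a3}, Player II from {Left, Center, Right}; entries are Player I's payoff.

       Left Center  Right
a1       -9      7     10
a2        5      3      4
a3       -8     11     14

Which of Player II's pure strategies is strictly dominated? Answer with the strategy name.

Right

Center holds Player I's payoff strictly below Right in every row: 7 < 10, 3 < 4, 11 < 14.
So Right is strictly dominated for Player II.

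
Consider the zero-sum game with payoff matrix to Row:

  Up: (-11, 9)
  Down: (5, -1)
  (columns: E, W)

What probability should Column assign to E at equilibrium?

5/13

Row minima: Up → -11, Down → -1; maximin = -1.
Column maxima: E → 5, W → 9; minimax = 5.
-1 ≠ 5, so there is no saddle point; optimal play is mixed.
Let Row play Up with probability p. Expected payoff against E: (-11)p + 5(1−p) = −16p + 5; against W: 9p + (-1)(1−p) = 10p − 1.
Setting these equal: −16p + 5 = 10p − 1 ⇒ −26p = -6 ⇒ p = 3/13, and the value is (-16)·(3/13) + 5 = 17/13.
For Column: with q = P(E), equating Up's and Down's payoffs gives −20q + 9 = 6q − 1 ⇒ q = 5/13.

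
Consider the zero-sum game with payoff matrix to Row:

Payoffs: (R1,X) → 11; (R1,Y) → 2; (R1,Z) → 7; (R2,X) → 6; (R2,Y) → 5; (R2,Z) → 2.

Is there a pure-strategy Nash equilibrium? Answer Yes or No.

No

Row minima: R1 → 2, R2 → 2; maximin = 2.
Column maxima: X → 11, Y → 5, Z → 7; minimax = 5.
2 ≠ 5, so no pure-strategy equilibrium exists.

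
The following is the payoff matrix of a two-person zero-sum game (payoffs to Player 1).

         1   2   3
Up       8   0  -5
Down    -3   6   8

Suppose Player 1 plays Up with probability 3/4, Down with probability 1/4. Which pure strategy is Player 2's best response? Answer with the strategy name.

If Player 2 plays 1, Player 1's expected payoff is (3/4)·8 + (1/4)·(-3) = 21/4.
If Player 2 plays 2, Player 1's expected payoff is (3/4)·0 + (1/4)·6 = 3/2.
If Player 2 plays 3, Player 1's expected payoff is (3/4)·(-5) + (1/4)·8 = -7/4.
Player 2 minimizes Player 1's payoff; the smallest is -7/4, so the best response is 3.

3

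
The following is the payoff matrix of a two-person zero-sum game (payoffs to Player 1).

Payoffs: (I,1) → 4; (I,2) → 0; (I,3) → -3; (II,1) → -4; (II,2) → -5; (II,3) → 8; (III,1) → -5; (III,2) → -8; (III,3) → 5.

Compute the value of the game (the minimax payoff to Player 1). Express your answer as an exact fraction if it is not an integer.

-15/16

Row minima: I → -3, II → -5, III → -8; maximin = -3.
Column maxima: 1 → 4, 2 → 0, 3 → 8; minimax = 0.
-3 ≠ 0, so there is no saddle point; optimal play is mixed.
III is strictly dominated by II, so Player 1 never plays it.
1 is strictly dominated by 2 (it gives Player 1 strictly more in every row), so Player 2 never plays it.
On the remaining 2×2 (I, II vs 2, 3):
Let Player 1 play I with probability p. Expected payoff against 2: 0p + (-5)(1−p) = 5p − 5; against 3: (-3)p + 8(1−p) = −11p + 8.
Setting these equal: 5p − 5 = −11p + 8 ⇒ 16p = 13 ⇒ p = 13/16, and the value is (5)·(13/16) − 5 = -15/16.
For Player 2: with q = P(2), equating I's and II's payoffs gives 3q − 3 = −13q + 8 ⇒ q = 11/16.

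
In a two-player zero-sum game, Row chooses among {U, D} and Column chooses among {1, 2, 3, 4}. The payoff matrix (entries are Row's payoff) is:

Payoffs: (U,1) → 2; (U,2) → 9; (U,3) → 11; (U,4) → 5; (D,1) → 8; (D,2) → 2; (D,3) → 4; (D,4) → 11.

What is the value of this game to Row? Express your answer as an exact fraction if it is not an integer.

68/13

Row minima: U → 2, D → 2; maximin = 2.
Column maxima: 1 → 8, 2 → 9, 3 → 11, 4 → 11; minimax = 8.
2 ≠ 8, so there is no saddle point; optimal play is mixed.
3 is strictly dominated by 2 (it gives Row strictly more in every row), so Column never plays it.
4 is strictly dominated by 1 (it gives Row strictly more in every row), so Column never plays it.
On the remaining 2×2 (U, D vs 1, 2):
Let Row play U with probability p. Expected payoff against 1: 2p + 8(1−p) = −6p + 8; against 2: 9p + 2(1−p) = 7p + 2.
Setting these equal: −6p + 8 = 7p + 2 ⇒ −13p = -6 ⇒ p = 6/13, and the value is (-6)·(6/13) + 8 = 68/13.
For Column: with q = P(1), equating U's and D's payoffs gives −7q + 9 = 6q + 2 ⇒ q = 7/13.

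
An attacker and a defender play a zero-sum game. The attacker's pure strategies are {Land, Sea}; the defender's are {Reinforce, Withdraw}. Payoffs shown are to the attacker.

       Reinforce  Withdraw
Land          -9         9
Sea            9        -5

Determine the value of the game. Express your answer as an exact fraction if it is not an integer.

Row minima: Land → -9, Sea → -5; maximin = -5.
Column maxima: Reinforce → 9, Withdraw → 9; minimax = 9.
-5 ≠ 9, so there is no saddle point; optimal play is mixed.
Let the attacker play Land with probability p. Expected payoff against Reinforce: (-9)p + 9(1−p) = −18p + 9; against Withdraw: 9p + (-5)(1−p) = 14p − 5.
Setting these equal: −18p + 9 = 14p − 5 ⇒ −32p = -14 ⇒ p = 7/16, and the value is (-18)·(7/16) + 9 = 9/8.
For the defender: with q = P(Reinforce), equating Land's and Sea's payoffs gives −18q + 9 = 14q − 5 ⇒ q = 7/16.

9/8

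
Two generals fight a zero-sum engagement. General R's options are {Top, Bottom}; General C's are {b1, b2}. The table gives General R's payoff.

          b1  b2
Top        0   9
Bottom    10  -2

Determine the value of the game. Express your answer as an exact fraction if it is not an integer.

Row minima: Top → 0, Bottom → -2; maximin = 0.
Column maxima: b1 → 10, b2 → 9; minimax = 9.
0 ≠ 9, so there is no saddle point; optimal play is mixed.
Let General R play Top with probability p. Expected payoff against b1: 0p + 10(1−p) = −10p + 10; against b2: 9p + (-2)(1−p) = 11p − 2.
Setting these equal: −10p + 10 = 11p − 2 ⇒ −21p = -12 ⇒ p = 4/7, and the value is (-10)·(4/7) + 10 = 30/7.
For General C: with q = P(b1), equating Top's and Bottom's payoffs gives −9q + 9 = 12q − 2 ⇒ q = 11/21.

30/7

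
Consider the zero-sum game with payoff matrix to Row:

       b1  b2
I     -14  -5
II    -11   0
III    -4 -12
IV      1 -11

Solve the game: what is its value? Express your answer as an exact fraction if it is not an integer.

Row minima: I → -14, II → -11, III → -12, IV → -11; maximin = -11.
Column maxima: b1 → 1, b2 → 0; minimax = 0.
-11 ≠ 0, so there is no saddle point; optimal play is mixed.
I is strictly dominated by II, so Row never plays it.
III is strictly dominated by IV, so Row never plays it.
On the remaining 2×2 (II, IV vs b1, b2):
Let Row play II with probability p. Expected payoff against b1: (-11)p + 1(1−p) = −12p + 1; against b2: 0p + (-11)(1−p) = 11p − 11.
Setting these equal: −12p + 1 = 11p − 11 ⇒ −23p = -12 ⇒ p = 12/23, and the value is (-12)·(12/23) + 1 = -121/23.
For Column: with q = P(b1), equating II's and IV's payoffs gives −11q = 12q − 11 ⇒ q = 11/23.

-121/23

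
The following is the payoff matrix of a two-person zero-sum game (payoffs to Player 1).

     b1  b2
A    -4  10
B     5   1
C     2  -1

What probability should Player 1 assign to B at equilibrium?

7/9

Row minima: A → -4, B → 1, C → -1; maximin = 1.
Column maxima: b1 → 5, b2 → 10; minimax = 5.
1 ≠ 5, so there is no saddle point; optimal play is mixed.
C is strictly dominated by B, so Player 1 never plays it.
On the remaining 2×2 (A, B vs b1, b2):
Let Player 1 play A with probability p. Expected payoff against b1: (-4)p + 5(1−p) = −9p + 5; against b2: 10p + 1(1−p) = 9p + 1.
Setting these equal: −9p + 5 = 9p + 1 ⇒ −18p = -4 ⇒ p = 2/9, and the value is (-9)·(2/9) + 5 = 3.
For Player 2: with q = P(b1), equating A's and B's payoffs gives −14q + 10 = 4q + 1 ⇒ q = 1/2.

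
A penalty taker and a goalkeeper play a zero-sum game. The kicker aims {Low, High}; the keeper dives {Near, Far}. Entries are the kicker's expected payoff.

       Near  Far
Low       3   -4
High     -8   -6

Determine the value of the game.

-4

Row minima: Low → -4, High → -8; maximin = -4.
Column maxima: Near → 3, Far → -4; minimax = -4.
Since maximin = minimax = -4, there is a saddle point and the value is -4.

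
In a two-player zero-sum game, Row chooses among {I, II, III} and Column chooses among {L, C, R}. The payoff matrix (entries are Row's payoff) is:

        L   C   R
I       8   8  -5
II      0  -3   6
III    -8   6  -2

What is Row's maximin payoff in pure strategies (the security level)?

-3

Row minima: I → -5, II → -3, III → -8.
The best of these is -3.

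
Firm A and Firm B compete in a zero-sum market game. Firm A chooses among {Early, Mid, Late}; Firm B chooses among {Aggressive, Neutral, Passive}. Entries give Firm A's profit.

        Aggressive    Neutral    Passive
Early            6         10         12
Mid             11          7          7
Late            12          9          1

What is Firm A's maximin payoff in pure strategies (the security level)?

7

Row minima: Early → 6, Mid → 7, Late → 1.
The best of these is 7.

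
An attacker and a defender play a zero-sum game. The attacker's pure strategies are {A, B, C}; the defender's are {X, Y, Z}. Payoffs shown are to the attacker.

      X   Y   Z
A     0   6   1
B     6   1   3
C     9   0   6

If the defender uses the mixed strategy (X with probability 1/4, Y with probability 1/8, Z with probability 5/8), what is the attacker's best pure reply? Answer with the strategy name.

Expected payoff of A: (1/4)·0 + (1/8)·6 + (5/8)·1 = 11/8.
Expected payoff of B: (1/4)·6 + (1/8)·1 + (5/8)·3 = 7/2.
Expected payoff of C: (1/4)·9 + (1/8)·0 + (5/8)·6 = 6.
The largest is 6, so the attacker's best response is C.

C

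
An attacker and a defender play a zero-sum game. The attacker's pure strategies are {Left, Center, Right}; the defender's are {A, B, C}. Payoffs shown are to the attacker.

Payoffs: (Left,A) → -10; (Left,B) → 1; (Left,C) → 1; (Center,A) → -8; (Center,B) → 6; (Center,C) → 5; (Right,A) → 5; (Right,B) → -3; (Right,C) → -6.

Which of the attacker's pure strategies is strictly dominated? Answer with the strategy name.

Left

Center gives a strictly higher payoff than Left against every column: -8 > -10, 6 > 1, 5 > 1.
So Left is strictly dominated and the attacker never plays it.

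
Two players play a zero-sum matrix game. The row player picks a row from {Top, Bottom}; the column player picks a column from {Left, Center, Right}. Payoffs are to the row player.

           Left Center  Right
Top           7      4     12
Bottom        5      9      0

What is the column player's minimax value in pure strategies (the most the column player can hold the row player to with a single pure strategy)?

Column maxima: Left → 7, Center → 9, Right → 12.
The smallest of these is 7.

7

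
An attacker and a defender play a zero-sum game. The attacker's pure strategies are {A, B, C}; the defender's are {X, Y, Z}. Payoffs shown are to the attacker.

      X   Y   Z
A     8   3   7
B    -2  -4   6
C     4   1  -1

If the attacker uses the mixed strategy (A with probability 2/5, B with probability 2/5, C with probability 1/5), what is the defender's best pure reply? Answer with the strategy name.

If the defender plays X, the attacker's expected payoff is (2/5)·8 + (2/5)·(-2) + (1/5)·4 = 16/5.
If the defender plays Y, the attacker's expected payoff is (2/5)·3 + (2/5)·(-4) + (1/5)·1 = -1/5.
If the defender plays Z, the attacker's expected payoff is (2/5)·7 + (2/5)·6 + (1/5)·(-1) = 5.
The defender minimizes the attacker's payoff; the smallest is -1/5, so the best response is Y.

Y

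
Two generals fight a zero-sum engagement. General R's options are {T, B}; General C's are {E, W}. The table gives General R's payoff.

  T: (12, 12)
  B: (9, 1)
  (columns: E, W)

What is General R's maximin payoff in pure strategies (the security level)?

Row minima: T → 12, B → 1.
The best of these is 12.

12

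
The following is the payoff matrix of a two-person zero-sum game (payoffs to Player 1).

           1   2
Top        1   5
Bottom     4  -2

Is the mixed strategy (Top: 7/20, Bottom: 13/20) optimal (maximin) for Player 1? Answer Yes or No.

Against 1 this mix gives (7/20)·1 + (13/20)·4 = 59/20.
Against 2 this mix gives (7/20)·5 + (13/20)·(-2) = 9/20.
Player 2 will play 2, holding Player 1 to 9/20. Shifting weight toward the row that does better against 2 would raise this floor (the equalizing mix achieves 11/5 against both 2 and 1), so the proposed strategy is not optimal.

No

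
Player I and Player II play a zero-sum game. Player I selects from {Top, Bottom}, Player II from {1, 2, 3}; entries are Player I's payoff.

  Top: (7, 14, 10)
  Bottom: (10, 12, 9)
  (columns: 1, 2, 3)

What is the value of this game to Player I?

37/4

Row minima: Top → 7, Bottom → 9; maximin = 9.
Column maxima: 1 → 10, 2 → 14, 3 → 10; minimax = 10.
9 ≠ 10, so there is no saddle point; optimal play is mixed.
2 is strictly dominated by 1 (it gives Player I strictly more in every row), so Player II never plays it.
On the remaining 2×2 (Top, Bottom vs 1, 3):
Let Player I play Top with probability p. Expected payoff against 1: 7p + 10(1−p) = −3p + 10; against 3: 10p + 9(1−p) = p + 9.
Setting these equal: −3p + 10 = p + 9 ⇒ −4p = -1 ⇒ p = 1/4, and the value is (-3)·(1/4) + 10 = 37/4.
For Player II: with q = P(1), equating Top's and Bottom's payoffs gives −3q + 10 = q + 9 ⇒ q = 1/4.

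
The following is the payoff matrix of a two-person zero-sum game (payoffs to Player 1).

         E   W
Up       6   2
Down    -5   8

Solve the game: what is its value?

58/17

Row minima: Up → 2, Down → -5; maximin = 2.
Column maxima: E → 6, W → 8; minimax = 6.
2 ≠ 6, so there is no saddle point; optimal play is mixed.
Let Player 1 play Up with probability p. Expected payoff against E: 6p + (-5)(1−p) = 11p − 5; against W: 2p + 8(1−p) = −6p + 8.
Setting these equal: 11p − 5 = −6p + 8 ⇒ 17p = 13 ⇒ p = 13/17, and the value is (11)·(13/17) − 5 = 58/17.
For Player 2: with q = P(E), equating Up's and Down's payoffs gives 4q + 2 = −13q + 8 ⇒ q = 6/17.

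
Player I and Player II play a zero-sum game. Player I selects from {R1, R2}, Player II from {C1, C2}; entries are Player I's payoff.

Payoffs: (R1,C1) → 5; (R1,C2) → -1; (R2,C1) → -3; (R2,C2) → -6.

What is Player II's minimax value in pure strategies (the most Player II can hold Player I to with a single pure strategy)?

-1

Column maxima: C1 → 5, C2 → -1.
The smallest of these is -1.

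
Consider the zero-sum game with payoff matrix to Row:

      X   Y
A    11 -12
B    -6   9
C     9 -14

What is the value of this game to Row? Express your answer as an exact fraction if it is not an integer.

27/38

Row minima: A → -12, B → -6, C → -14; maximin = -6.
Column maxima: X → 11, Y → 9; minimax = 9.
-6 ≠ 9, so there is no saddle point; optimal play is mixed.
C is strictly dominated by A, so Row never plays it.
On the remaining 2×2 (A, B vs X, Y):
Let Row play A with probability p. Expected payoff against X: 11p + (-6)(1−p) = 17p − 6; against Y: (-12)p + 9(1−p) = −21p + 9.
Setting these equal: 17p − 6 = −21p + 9 ⇒ 38p = 15 ⇒ p = 15/38, and the value is (17)·(15/38) − 6 = 27/38.
For Column: with q = P(X), equating A's and B's payoffs gives 23q − 12 = −15q + 9 ⇒ q = 21/38.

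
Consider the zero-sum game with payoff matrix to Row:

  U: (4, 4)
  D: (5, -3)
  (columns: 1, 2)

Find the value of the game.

4

Row minima: U → 4, D → -3; maximin = 4.
Column maxima: 1 → 5, 2 → 4; minimax = 4.
Since maximin = minimax = 4, there is a saddle point and the value is 4.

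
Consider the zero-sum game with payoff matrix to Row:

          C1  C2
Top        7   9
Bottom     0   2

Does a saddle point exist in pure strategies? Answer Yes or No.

Row minima: Top → 7, Bottom → 0; maximin = 7.
Column maxima: C1 → 7, C2 → 9; minimax = 7.
maximin = minimax = 7, so a saddle point exists.

Yes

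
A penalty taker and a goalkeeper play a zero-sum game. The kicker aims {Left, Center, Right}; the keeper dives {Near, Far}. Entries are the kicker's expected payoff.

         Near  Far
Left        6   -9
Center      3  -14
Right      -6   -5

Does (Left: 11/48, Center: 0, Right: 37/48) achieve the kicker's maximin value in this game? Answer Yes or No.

No

Against Near this mix gives (11/48)·6 + (37/48)·(-6) = -13/4.
Against Far this mix gives (11/48)·(-9) + (37/48)·(-5) = -71/12.
The keeper will play Far, holding the kicker to -71/12. Shifting weight toward the row that does better against Far would raise this floor (the equalizing mix achieves -21/4 against both Far and Near), so the proposed strategy is not optimal.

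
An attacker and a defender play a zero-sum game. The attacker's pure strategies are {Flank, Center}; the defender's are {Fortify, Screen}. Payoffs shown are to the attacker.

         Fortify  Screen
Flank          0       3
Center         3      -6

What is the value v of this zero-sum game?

Row minima: Flank → 0, Center → -6; maximin = 0.
Column maxima: Fortify → 3, Screen → 3; minimax = 3.
0 ≠ 3, so there is no saddle point; optimal play is mixed.
Let the attacker play Flank with probability p. Expected payoff against Fortify: 0p + 3(1−p) = −3p + 3; against Screen: 3p + (-6)(1−p) = 9p − 6.
Setting these equal: −3p + 3 = 9p − 6 ⇒ −12p = -9 ⇒ p = 3/4, and the value is (-3)·(3/4) + 3 = 3/4.
For the defender: with q = P(Fortify), equating Flank's and Center's payoffs gives −3q + 3 = 9q − 6 ⇒ q = 3/4.

3/4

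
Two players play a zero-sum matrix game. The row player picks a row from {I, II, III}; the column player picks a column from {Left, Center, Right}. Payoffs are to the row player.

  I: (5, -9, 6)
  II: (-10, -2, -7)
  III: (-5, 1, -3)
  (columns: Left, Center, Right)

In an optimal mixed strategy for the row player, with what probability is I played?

3/10

Row minima: I → -9, II → -10, III → -5; maximin = -5.
Column maxima: Left → 5, Center → 1, Right → 6; minimax = 1.
-5 ≠ 1, so there is no saddle point; optimal play is mixed.
II is strictly dominated by III, so the row player never plays it.
Right is strictly dominated by Left (it gives the row player strictly more in every row), so the column player never plays it.
On the remaining 2×2 (I, III vs Left, Center):
Let the row player play I with probability p. Expected payoff against Left: 5p + (-5)(1−p) = 10p − 5; against Center: (-9)p + 1(1−p) = −10p + 1.
Setting these equal: 10p − 5 = −10p + 1 ⇒ 20p = 6 ⇒ p = 3/10, and the value is (10)·(3/10) − 5 = -2.
For the column player: with q = P(Left), equating I's and III's payoffs gives 14q − 9 = −6q + 1 ⇒ q = 1/2.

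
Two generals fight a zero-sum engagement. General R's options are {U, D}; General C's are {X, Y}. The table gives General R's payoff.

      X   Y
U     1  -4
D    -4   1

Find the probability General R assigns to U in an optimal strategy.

Row minima: U → -4, D → -4; maximin = -4.
Column maxima: X → 1, Y → 1; minimax = 1.
-4 ≠ 1, so there is no saddle point; optimal play is mixed.
Let General R play U with probability p. Expected payoff against X: 1p + (-4)(1−p) = 5p − 4; against Y: (-4)p + 1(1−p) = −5p + 1.
Setting these equal: 5p − 4 = −5p + 1 ⇒ 10p = 5 ⇒ p = 1/2, and the value is (5)·(1/2) − 4 = -3/2.
For General C: with q = P(X), equating U's and D's payoffs gives 5q − 4 = −5q + 1 ⇒ q = 1/2.

1/2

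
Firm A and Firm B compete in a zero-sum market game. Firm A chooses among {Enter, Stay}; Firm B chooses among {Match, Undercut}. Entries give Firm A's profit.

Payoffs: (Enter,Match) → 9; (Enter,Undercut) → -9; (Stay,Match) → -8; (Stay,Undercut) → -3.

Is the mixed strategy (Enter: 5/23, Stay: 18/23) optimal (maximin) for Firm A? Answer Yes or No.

Against Match this mix gives (5/23)·9 + (18/23)·(-8) = -99/23.
Against Undercut this mix gives (5/23)·(-9) + (18/23)·(-3) = -99/23.
All of Firm B's active replies (Match, Undercut) yield -99/23, and no column does worse for Firm A. The mix makes Firm B indifferent and guarantees -99/23, so it is optimal.

Yes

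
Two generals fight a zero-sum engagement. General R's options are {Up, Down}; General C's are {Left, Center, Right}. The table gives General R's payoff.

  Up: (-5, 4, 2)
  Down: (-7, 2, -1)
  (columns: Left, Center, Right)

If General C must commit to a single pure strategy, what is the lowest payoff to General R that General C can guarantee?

Column maxima: Left → -5, Center → 4, Right → 2.
The smallest of these is -5.

-5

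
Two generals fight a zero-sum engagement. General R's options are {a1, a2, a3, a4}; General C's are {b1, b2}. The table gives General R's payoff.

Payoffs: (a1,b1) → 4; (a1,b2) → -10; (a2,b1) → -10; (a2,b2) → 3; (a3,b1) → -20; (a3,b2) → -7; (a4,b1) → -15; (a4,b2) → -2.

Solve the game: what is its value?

Row minima: a1 → -10, a2 → -10, a3 → -20, a4 → -15; maximin = -10.
Column maxima: b1 → 4, b2 → 3; minimax = 3.
-10 ≠ 3, so there is no saddle point; optimal play is mixed.
a3 is strictly dominated by a2, so General R never plays it.
a4 is strictly dominated by a2, so General R never plays it.
On the remaining 2×2 (a1, a2 vs b1, b2):
Let General R play a1 with probability p. Expected payoff against b1: 4p + (-10)(1−p) = 14p − 10; against b2: (-10)p + 3(1−p) = −13p + 3.
Setting these equal: 14p − 10 = −13p + 3 ⇒ 27p = 13 ⇒ p = 13/27, and the value is (14)·(13/27) − 10 = -88/27.
For General C: with q = P(b1), equating a1's and a2's payoffs gives 14q − 10 = −13q + 3 ⇒ q = 13/27.

-88/27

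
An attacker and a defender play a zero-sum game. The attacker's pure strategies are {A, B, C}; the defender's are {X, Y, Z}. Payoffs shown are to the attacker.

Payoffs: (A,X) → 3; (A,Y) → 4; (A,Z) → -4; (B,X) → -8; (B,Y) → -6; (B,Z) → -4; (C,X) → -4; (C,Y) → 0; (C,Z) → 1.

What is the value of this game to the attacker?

-13/12

Row minima: A → -4, B → -8, C → -4; maximin = -4.
Column maxima: X → 3, Y → 4, Z → 1; minimax = 1.
-4 ≠ 1, so there is no saddle point; optimal play is mixed.
B is strictly dominated by C, so the attacker never plays it.
Y is strictly dominated by X (it gives the attacker strictly more in every row), so the defender never plays it.
On the remaining 2×2 (A, C vs X, Z):
Let the attacker play A with probability p. Expected payoff against X: 3p + (-4)(1−p) = 7p − 4; against Z: (-4)p + 1(1−p) = −5p + 1.
Setting these equal: 7p − 4 = −5p + 1 ⇒ 12p = 5 ⇒ p = 5/12, and the value is (7)·(5/12) − 4 = -13/12.
For the defender: with q = P(X), equating A's and C's payoffs gives 7q − 4 = −5q + 1 ⇒ q = 5/12.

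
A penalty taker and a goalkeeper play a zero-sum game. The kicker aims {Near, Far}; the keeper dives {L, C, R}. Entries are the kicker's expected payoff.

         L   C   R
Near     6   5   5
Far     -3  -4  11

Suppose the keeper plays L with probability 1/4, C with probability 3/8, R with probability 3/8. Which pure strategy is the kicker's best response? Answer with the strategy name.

Expected payoff of Near: (1/4)·6 + (3/8)·5 + (3/8)·5 = 21/4.
Expected payoff of Far: (1/4)·(-3) + (3/8)·(-4) + (3/8)·11 = 15/8.
The largest is 21/4, so the kicker's best response is Near.

Near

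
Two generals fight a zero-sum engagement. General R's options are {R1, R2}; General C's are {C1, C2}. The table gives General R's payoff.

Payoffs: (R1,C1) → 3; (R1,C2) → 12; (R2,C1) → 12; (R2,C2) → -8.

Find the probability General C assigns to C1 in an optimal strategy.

Row minima: R1 → 3, R2 → -8; maximin = 3.
Column maxima: C1 → 12, C2 → 12; minimax = 12.
3 ≠ 12, so there is no saddle point; optimal play is mixed.
Let General R play R1 with probability p. Expected payoff against C1: 3p + 12(1−p) = −9p + 12; against C2: 12p + (-8)(1−p) = 20p − 8.
Setting these equal: −9p + 12 = 20p − 8 ⇒ −29p = -20 ⇒ p = 20/29, and the value is (-9)·(20/29) + 12 = 168/29.
For General C: with q = P(C1), equating R1's and R2's payoffs gives −9q + 12 = 20q − 8 ⇒ q = 20/29.

20/29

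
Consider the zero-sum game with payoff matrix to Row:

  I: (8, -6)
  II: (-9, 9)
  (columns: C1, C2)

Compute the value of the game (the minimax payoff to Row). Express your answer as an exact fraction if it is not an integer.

Row minima: I → -6, II → -9; maximin = -6.
Column maxima: C1 → 8, C2 → 9; minimax = 8.
-6 ≠ 8, so there is no saddle point; optimal play is mixed.
Let Row play I with probability p. Expected payoff against C1: 8p + (-9)(1−p) = 17p − 9; against C2: (-6)p + 9(1−p) = −15p + 9.
Setting these equal: 17p − 9 = −15p + 9 ⇒ 32p = 18 ⇒ p = 9/16, and the value is (17)·(9/16) − 9 = 9/16.
For Column: with q = P(C1), equating I's and II's payoffs gives 14q − 6 = −18q + 9 ⇒ q = 15/32.

9/16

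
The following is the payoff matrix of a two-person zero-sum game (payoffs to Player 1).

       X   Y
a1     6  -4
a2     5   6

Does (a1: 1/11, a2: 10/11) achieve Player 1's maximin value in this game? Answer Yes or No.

Yes

Against X this mix gives (1/11)·6 + (10/11)·5 = 56/11.
Against Y this mix gives (1/11)·(-4) + (10/11)·6 = 56/11.
All of Player 2's active replies (X, Y) yield 56/11, and no column does worse for Player 1. The mix makes Player 2 indifferent and guarantees 56/11, so it is optimal.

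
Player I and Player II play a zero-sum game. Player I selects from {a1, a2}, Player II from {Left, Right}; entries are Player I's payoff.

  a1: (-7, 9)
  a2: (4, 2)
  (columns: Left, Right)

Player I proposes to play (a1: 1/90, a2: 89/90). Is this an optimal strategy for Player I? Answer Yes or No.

No

Against Left this mix gives (1/90)·(-7) + (89/90)·4 = 349/90.
Against Right this mix gives (1/90)·9 + (89/90)·2 = 187/90.
Player II will play Right, holding Player I to 187/90. Shifting weight toward the row that does better against Right would raise this floor (the equalizing mix achieves 25/9 against both Right and Left), so the proposed strategy is not optimal.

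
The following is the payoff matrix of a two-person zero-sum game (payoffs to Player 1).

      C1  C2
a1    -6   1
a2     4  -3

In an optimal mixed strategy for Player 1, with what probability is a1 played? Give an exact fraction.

1/2

Row minima: a1 → -6, a2 → -3; maximin = -3.
Column maxima: C1 → 4, C2 → 1; minimax = 1.
-3 ≠ 1, so there is no saddle point; optimal play is mixed.
Let Player 1 play a1 with probability p. Expected payoff against C1: (-6)p + 4(1−p) = −10p + 4; against C2: 1p + (-3)(1−p) = 4p − 3.
Setting these equal: −10p + 4 = 4p − 3 ⇒ −14p = -7 ⇒ p = 1/2, and the value is (-10)·(1/2) + 4 = -1.
For Player 2: with q = P(C1), equating a1's and a2's payoffs gives −7q + 1 = 7q − 3 ⇒ q = 2/7.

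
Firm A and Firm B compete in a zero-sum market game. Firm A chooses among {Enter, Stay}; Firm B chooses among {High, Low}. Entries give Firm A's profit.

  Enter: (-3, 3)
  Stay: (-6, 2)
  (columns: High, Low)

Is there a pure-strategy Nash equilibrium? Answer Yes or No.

Yes

Row minima: Enter → -3, Stay → -6; maximin = -3.
Column maxima: High → -3, Low → 3; minimax = -3.
maximin = minimax = -3, so a saddle point exists.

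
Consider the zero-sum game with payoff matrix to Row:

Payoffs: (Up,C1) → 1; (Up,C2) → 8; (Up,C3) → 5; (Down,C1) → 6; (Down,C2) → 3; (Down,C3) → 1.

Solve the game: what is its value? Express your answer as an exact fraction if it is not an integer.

29/9

Row minima: Up → 1, Down → 1; maximin = 1.
Column maxima: C1 → 6, C2 → 8, C3 → 5; minimax = 5.
1 ≠ 5, so there is no saddle point; optimal play is mixed.
C2 is strictly dominated by C3 (it gives Row strictly more in every row), so Column never plays it.
On the remaining 2×2 (Up, Down vs C1, C3):
Let Row play Up with probability p. Expected payoff against C1: 1p + 6(1−p) = −5p + 6; against C3: 5p + 1(1−p) = 4p + 1.
Setting these equal: −5p + 6 = 4p + 1 ⇒ −9p = -5 ⇒ p = 5/9, and the value is (-5)·(5/9) + 6 = 29/9.
For Column: with q = P(C1), equating Up's and Down's payoffs gives −4q + 5 = 5q + 1 ⇒ q = 4/9.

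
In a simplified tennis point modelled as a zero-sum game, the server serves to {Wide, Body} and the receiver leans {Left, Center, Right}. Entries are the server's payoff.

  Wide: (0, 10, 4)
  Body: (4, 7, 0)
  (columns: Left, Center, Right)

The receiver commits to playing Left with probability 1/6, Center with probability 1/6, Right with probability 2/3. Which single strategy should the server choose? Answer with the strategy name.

Wide

Expected payoff of Wide: (1/6)·0 + (1/6)·10 + (2/3)·4 = 13/3.
Expected payoff of Body: (1/6)·4 + (1/6)·7 + (2/3)·0 = 11/6.
The largest is 13/3, so the server's best response is Wide.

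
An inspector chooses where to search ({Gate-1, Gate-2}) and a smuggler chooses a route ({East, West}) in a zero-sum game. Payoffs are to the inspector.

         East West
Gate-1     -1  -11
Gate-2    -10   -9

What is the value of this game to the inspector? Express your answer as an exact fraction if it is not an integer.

-101/11

Row minima: Gate-1 → -11, Gate-2 → -10; maximin = -10.
Column maxima: East → -1, West → -9; minimax = -9.
-10 ≠ -9, so there is no saddle point; optimal play is mixed.
Let the inspector play Gate-1 with probability p. Expected payoff against East: (-1)p + (-10)(1−p) = 9p − 10; against West: (-11)p + (-9)(1−p) = −2p − 9.
Setting these equal: 9p − 10 = −2p − 9 ⇒ 11p = 1 ⇒ p = 1/11, and the value is (9)·(1/11) − 10 = -101/11.
For the smuggler: with q = P(East), equating Gate-1's and Gate-2's payoffs gives 10q − 11 = −q − 9 ⇒ q = 2/11.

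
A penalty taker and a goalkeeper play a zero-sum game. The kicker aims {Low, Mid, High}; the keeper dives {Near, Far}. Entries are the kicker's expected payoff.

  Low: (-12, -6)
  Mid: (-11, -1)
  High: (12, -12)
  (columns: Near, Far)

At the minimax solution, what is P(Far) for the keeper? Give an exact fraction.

23/34

Row minima: Low → -12, Mid → -11, High → -12; maximin = -11.
Column maxima: Near → 12, Far → -1; minimax = -1.
-11 ≠ -1, so there is no saddle point; optimal play is mixed.
Low is strictly dominated by Mid, so the kicker never plays it.
On the remaining 2×2 (Mid, High vs Near, Far):
Let the kicker play Mid with probability p. Expected payoff against Near: (-11)p + 12(1−p) = −23p + 12; against Far: (-1)p + (-12)(1−p) = 11p − 12.
Setting these equal: −23p + 12 = 11p − 12 ⇒ −34p = -24 ⇒ p = 12/17, and the value is (-23)·(12/17) + 12 = -72/17.
For the keeper: with q = P(Near), equating Mid's and High's payoffs gives −10q − 1 = 24q − 12 ⇒ q = 11/34.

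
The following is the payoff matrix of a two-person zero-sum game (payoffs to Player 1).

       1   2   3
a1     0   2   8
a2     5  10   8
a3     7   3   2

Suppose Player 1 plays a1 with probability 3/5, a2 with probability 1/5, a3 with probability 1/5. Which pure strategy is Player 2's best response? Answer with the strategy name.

1

If Player 2 plays 1, Player 1's expected payoff is (3/5)·0 + (1/5)·5 + (1/5)·7 = 12/5.
If Player 2 plays 2, Player 1's expected payoff is (3/5)·2 + (1/5)·10 + (1/5)·3 = 19/5.
If Player 2 plays 3, Player 1's expected payoff is (3/5)·8 + (1/5)·8 + (1/5)·2 = 34/5.
Player 2 minimizes Player 1's payoff; the smallest is 12/5, so the best response is 1.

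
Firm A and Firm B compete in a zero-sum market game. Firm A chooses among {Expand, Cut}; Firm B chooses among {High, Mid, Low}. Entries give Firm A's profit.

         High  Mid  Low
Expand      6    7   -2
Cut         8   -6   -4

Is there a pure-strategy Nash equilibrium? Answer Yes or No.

Row minima: Expand → -2, Cut → -6; maximin = -2.
Column maxima: High → 8, Mid → 7, Low → -2; minimax = -2.
maximin = minimax = -2, so a saddle point exists.

Yes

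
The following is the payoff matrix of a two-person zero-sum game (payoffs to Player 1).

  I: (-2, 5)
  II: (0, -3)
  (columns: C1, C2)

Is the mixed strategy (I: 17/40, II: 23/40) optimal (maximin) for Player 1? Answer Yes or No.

No

Against C1 this mix gives (17/40)·(-2) + (23/40)·0 = -17/20.
Against C2 this mix gives (17/40)·5 + (23/40)·(-3) = 2/5.
Player 2 will play C1, holding Player 1 to -17/20. Shifting weight toward the row that does better against C1 would raise this floor (the equalizing mix achieves -3/5 against both C1 and C2), so the proposed strategy is not optimal.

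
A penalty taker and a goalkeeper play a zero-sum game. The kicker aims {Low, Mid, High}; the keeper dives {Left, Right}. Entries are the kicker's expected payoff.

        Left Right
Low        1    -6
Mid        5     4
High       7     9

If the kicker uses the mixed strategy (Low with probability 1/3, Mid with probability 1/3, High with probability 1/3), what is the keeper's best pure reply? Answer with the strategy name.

Right

If the keeper plays Left, the kicker's expected payoff is (1/3)·1 + (1/3)·5 + (1/3)·7 = 13/3.
If the keeper plays Right, the kicker's expected payoff is (1/3)·(-6) + (1/3)·4 + (1/3)·9 = 7/3.
The keeper minimizes the kicker's payoff; the smallest is 7/3, so the best response is Right.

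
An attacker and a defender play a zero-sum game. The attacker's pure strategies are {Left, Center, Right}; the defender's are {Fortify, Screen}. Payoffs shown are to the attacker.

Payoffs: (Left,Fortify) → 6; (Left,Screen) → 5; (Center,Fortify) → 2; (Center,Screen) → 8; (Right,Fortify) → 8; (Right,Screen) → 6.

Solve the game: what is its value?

13/2

Row minima: Left → 5, Center → 2, Right → 6; maximin = 6.
Column maxima: Fortify → 8, Screen → 8; minimax = 8.
6 ≠ 8, so there is no saddle point; optimal play is mixed.
Left is strictly dominated by Right, so the attacker never plays it.
On the remaining 2×2 (Center, Right vs Fortify, Screen):
Let the attacker play Center with probability p. Expected payoff against Fortify: 2p + 8(1−p) = −6p + 8; against Screen: 8p + 6(1−p) = 2p + 6.
Setting these equal: −6p + 8 = 2p + 6 ⇒ −8p = -2 ⇒ p = 1/4, and the value is (-6)·(1/4) + 8 = 13/2.
For the defender: with q = P(Fortify), equating Center's and Right's payoffs gives −6q + 8 = 2q + 6 ⇒ q = 1/4.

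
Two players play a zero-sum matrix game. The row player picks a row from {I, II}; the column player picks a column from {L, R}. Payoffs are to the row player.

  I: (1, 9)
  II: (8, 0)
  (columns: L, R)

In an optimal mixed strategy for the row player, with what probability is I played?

1/2

Row minima: I → 1, II → 0; maximin = 1.
Column maxima: L → 8, R → 9; minimax = 8.
1 ≠ 8, so there is no saddle point; optimal play is mixed.
Let the row player play I with probability p. Expected payoff against L: 1p + 8(1−p) = −7p + 8; against R: 9p + 0(1−p) = 9p.
Setting these equal: −7p + 8 = 9p ⇒ −16p = -8 ⇒ p = 1/2, and the value is (-7)·(1/2) + 8 = 9/2.
For the column player: with q = P(L), equating I's and II's payoffs gives −8q + 9 = 8q ⇒ q = 9/16.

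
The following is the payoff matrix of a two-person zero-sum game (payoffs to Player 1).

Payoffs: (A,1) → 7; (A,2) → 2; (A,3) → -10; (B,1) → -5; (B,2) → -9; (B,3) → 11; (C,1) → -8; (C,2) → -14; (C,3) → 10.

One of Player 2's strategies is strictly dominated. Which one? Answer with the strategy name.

2 holds Player 1's payoff strictly below 1 in every row: 2 < 7, -9 < -5, -14 < -8.
So 1 is strictly dominated for Player 2.

1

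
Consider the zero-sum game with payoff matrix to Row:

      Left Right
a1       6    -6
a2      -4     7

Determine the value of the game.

18/23

Row minima: a1 → -6, a2 → -4; maximin = -4.
Column maxima: Left → 6, Right → 7; minimax = 6.
-4 ≠ 6, so there is no saddle point; optimal play is mixed.
Let Row play a1 with probability p. Expected payoff against Left: 6p + (-4)(1−p) = 10p − 4; against Right: (-6)p + 7(1−p) = −13p + 7.
Setting these equal: 10p − 4 = −13p + 7 ⇒ 23p = 11 ⇒ p = 11/23, and the value is (10)·(11/23) − 4 = 18/23.
For Column: with q = P(Left), equating a1's and a2's payoffs gives 12q − 6 = −11q + 7 ⇒ q = 13/23.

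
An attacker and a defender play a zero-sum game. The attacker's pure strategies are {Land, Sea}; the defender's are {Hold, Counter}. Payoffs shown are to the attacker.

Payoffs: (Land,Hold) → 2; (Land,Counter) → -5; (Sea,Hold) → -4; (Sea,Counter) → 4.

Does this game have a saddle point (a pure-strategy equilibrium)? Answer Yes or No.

Row minima: Land → -5, Sea → -4; maximin = -4.
Column maxima: Hold → 2, Counter → 4; minimax = 2.
-4 ≠ 2, so no pure-strategy equilibrium exists.

No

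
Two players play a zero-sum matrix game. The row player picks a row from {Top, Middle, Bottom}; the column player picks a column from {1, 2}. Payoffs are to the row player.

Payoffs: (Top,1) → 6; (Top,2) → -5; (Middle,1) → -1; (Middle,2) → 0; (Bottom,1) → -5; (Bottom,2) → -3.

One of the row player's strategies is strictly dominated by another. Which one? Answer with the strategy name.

Middle gives a strictly higher payoff than Bottom against every column: -1 > -5, 0 > -3.
So Bottom is strictly dominated and the row player never plays it.

Bottom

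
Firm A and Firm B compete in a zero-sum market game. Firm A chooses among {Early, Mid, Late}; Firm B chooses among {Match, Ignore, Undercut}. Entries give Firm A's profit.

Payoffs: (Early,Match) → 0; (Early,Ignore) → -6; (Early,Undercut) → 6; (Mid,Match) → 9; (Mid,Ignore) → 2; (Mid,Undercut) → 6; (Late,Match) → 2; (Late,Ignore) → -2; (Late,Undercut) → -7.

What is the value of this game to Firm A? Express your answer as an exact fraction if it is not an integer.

2

Row minima: Early → -6, Mid → 2, Late → -7; maximin = 2.
Column maxima: Match → 9, Ignore → 2, Undercut → 6; minimax = 2.
Since maximin = minimax = 2, there is a saddle point and the value is 2.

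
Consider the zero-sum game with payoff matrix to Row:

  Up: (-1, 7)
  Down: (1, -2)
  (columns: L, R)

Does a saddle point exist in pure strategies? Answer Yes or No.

Row minima: Up → -1, Down → -2; maximin = -1.
Column maxima: L → 1, R → 7; minimax = 1.
-1 ≠ 1, so no pure-strategy equilibrium exists.

No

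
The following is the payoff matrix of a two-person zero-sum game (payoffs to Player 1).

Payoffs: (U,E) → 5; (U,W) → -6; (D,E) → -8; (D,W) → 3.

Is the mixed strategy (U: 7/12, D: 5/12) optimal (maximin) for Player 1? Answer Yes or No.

No

Against E this mix gives (7/12)·5 + (5/12)·(-8) = -5/12.
Against W this mix gives (7/12)·(-6) + (5/12)·3 = -9/4.
Player 2 will play W, holding Player 1 to -9/4. Shifting weight toward the row that does better against W would raise this floor (the equalizing mix achieves -3/2 against both W and E), so the proposed strategy is not optimal.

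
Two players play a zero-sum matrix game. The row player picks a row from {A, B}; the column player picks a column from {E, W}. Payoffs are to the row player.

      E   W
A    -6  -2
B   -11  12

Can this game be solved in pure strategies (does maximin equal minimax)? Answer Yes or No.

Row minima: A → -6, B → -11; maximin = -6.
Column maxima: E → -6, W → 12; minimax = -6.
maximin = minimax = -6, so a saddle point exists.

Yes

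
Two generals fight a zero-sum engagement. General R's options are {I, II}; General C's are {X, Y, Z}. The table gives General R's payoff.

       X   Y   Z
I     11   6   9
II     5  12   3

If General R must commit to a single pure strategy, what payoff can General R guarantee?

Row minima: I → 6, II → 3.
The best of these is 6.

6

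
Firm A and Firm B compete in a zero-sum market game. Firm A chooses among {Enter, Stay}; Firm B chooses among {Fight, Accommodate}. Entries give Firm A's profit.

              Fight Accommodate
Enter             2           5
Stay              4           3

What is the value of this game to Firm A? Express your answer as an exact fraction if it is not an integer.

Row minima: Enter → 2, Stay → 3; maximin = 3.
Column maxima: Fight → 4, Accommodate → 5; minimax = 4.
3 ≠ 4, so there is no saddle point; optimal play is mixed.
Let Firm A play Enter with probability p. Expected payoff against Fight: 2p + 4(1−p) = −2p + 4; against Accommodate: 5p + 3(1−p) = 2p + 3.
Setting these equal: −2p + 4 = 2p + 3 ⇒ −4p = -1 ⇒ p = 1/4, and the value is (-2)·(1/4) + 4 = 7/2.
For Firm B: with q = P(Fight), equating Enter's and Stay's payoffs gives −3q + 5 = q + 3 ⇒ q = 1/2.

7/2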